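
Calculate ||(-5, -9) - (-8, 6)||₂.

√(Σ(x_i - y_i)²) = √((-5 - (-8))² + (-9 - 6)²)
= √(3² + (-15)²) = √(9 + 225) = √234 ≈ 15.2971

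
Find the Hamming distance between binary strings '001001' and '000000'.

Differing positions: 3, 6. Hamming distance = 2.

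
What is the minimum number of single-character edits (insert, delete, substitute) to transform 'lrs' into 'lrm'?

Let D[i][j] be the edit distance between the first i characters of 'lrs' and the first j characters of 'lrm', with D[i][0] = i, D[0][j] = j, and D[i][j] = D[i-1][j-1] if the characters match, else 1 + min(D[i-1][j], D[i][j-1], D[i-1][j-1]). Filling the table (rows: prefixes of 'lrs', columns: prefixes of 'lrm'):
     ε  l  r  m
  ε  0  1  2  3
  l  1  0  1  2
  r  2  1  0  1
  s  3  2  1  1
The bottom-right entry gives D[3][3] = 1, so no sequence of fewer than 1 edit works. Backtracking through the table gives one optimal edit sequence (1 edit):
  lrs → lrm (sub s→m @3)
Edit distance = 1.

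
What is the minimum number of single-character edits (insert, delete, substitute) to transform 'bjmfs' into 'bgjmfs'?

Let D[i][j] be the edit distance between the first i characters of 'bjmfs' and the first j characters of 'bgjmfs', with D[i][0] = i, D[0][j] = j, and D[i][j] = D[i-1][j-1] if the characters match, else 1 + min(D[i-1][j], D[i][j-1], D[i-1][j-1]). Filling the table (rows: prefixes of 'bjmfs', columns: prefixes of 'bgjmfs'):
     ε  b  g  j  m  f  s
  ε  0  1  2  3  4  5  6
  b  1  0  1  2  3  4  5
  j  2  1  1  1  2  3  4
  m  3  2  2  2  1  2  3
  f  4  3  3  3  2  1  2
  s  5  4  4  4  3  2  1
The bottom-right entry gives D[5][6] = 1, so no sequence of fewer than 1 edit works. Backtracking through the table gives one optimal edit sequence (1 edit):
  bjmfs → bgjmfs (ins g @2)
Edit distance = 1.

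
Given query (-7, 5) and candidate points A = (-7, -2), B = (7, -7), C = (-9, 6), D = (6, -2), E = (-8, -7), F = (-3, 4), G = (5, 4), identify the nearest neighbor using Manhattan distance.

Distances: d(A) = 7, d(B) = 26, d(C) = 3, d(D) = 20, d(E) = 13, d(F) = 5, d(G) = 13. Nearest: C = (-9, 6) with distance 3.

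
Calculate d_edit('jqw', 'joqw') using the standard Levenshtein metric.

Let D[i][j] be the edit distance between the first i characters of 'jqw' and the first j characters of 'joqw', with D[i][0] = i, D[0][j] = j, and D[i][j] = D[i-1][j-1] if the characters match, else 1 + min(D[i-1][j], D[i][j-1], D[i-1][j-1]). Filling the table (rows: prefixes of 'jqw', columns: prefixes of 'joqw'):
     ε  j  o  q  w
  ε  0  1  2  3  4
  j  1  0  1  2  3
  q  2  1  1  1  2
  w  3  2  2  2  1
The bottom-right entry gives D[3][4] = 1, so no sequence of fewer than 1 edit works. Backtracking through the table gives one optimal edit sequence (1 edit):
  jqw → joqw (ins o @2)
Edit distance = 1.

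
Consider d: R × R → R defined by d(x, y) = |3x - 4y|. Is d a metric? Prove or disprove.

No. d fails symmetry: d(6, 3) = |3·6 - 4·3| = |6| = 6, but d(3, 6) = |3·3 - 4·6| = |-15| = 15. Since 6 ≠ 15, d(x,y) ≠ d(y,x) in general.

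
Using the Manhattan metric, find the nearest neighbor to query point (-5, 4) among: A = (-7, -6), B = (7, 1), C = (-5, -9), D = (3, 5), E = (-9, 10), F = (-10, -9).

Distances: d(A) = 12, d(B) = 15, d(C) = 13, d(D) = 9, d(E) = 10, d(F) = 18. Nearest: D = (3, 5) with distance 9.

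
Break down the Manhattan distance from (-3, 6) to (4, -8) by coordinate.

Σ|x_i - y_i| = |-3 - 4| + |6 - (-8)| = 7 + 14 = 21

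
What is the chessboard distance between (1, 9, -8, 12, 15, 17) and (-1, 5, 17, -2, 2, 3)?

max(|x_i - y_i|) = max(|1 - (-1)|, |9 - 5|, |-8 - 17|, |12 - (-2)|, |15 - 2|, |17 - 3|) = max(2, 4, 25, 14, 13, 14) = 25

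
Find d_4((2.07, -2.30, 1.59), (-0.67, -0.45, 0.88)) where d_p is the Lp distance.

(Σ|x_i - y_i|^4)^(1/4) = (|2.07 - (-0.67)|^4 + |-2.3 - (-0.45)|^4 + |1.59 - 0.88|^4)^(1/4)
= (2.74^4 + 1.85^4 + 0.71^4)^(1/4) ≈ (56.3641 + 11.7135 + 0.2541)^(1/4) = (68.3317)^(1/4) ≈ 2.8751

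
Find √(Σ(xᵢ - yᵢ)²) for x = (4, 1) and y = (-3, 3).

√(Σ(x_i - y_i)²) = √((4 - (-3))² + (1 - 3)²)
= √(7² + (-2)²) = √(49 + 4) = √53 ≈ 7.2801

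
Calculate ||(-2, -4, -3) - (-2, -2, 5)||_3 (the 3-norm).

(Σ|x_i - y_i|^3)^(1/3) = (|-2 - (-2)|^3 + |-4 - (-2)|^3 + |-3 - 5|^3)^(1/3)
= (0^3 + 2^3 + 8^3)^(1/3) = (0 + 8 + 512)^(1/3) = (520)^(1/3) ≈ 8.0415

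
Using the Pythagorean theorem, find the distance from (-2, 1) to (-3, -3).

√(Σ(x_i - y_i)²) = √((-2 - (-3))² + (1 - (-3))²)
= √(1² + 4²) = √(1 + 16) = √17 ≈ 4.1231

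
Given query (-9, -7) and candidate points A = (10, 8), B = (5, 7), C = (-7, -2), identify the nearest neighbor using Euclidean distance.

Distances: d(A) ≈ 24.2074, d(B) ≈ 19.799, d(C) ≈ 5.3852. Nearest: C = (-7, -2) with distance 5.3852.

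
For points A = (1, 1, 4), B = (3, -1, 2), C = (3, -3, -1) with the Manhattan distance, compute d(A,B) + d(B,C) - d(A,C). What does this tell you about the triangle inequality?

d(A,B) = 2 + 2 + 2 = 6, d(B,C) = 0 + 2 + 3 = 5, d(A,C) = 2 + 4 + 5 = 11.
d(A,B) + d(B,C) - d(A,C) = 6 + 5 - 11 = 11 - 11 = 0. This is ≥ 0, so the triangle inequality holds for these points.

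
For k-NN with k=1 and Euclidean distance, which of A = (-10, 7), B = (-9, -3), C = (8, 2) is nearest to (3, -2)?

Distances: d(A) ≈ 15.8114, d(B) ≈ 12.0416, d(C) ≈ 6.4031. Nearest: C = (8, 2) with distance 6.4031.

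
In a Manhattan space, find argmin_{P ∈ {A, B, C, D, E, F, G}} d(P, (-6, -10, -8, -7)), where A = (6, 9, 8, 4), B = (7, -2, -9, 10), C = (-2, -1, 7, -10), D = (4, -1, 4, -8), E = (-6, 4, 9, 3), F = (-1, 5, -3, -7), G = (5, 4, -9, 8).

Distances: d(A) = 58, d(B) = 39, d(C) = 31, d(D) = 32, d(E) = 41, d(F) = 25, d(G) = 41. Nearest: F = (-1, 5, -3, -7) with distance 25.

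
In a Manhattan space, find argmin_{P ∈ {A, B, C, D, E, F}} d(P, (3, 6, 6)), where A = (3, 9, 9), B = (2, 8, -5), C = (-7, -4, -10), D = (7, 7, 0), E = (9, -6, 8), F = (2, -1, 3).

Distances: d(A) = 6, d(B) = 14, d(C) = 36, d(D) = 11, d(E) = 20, d(F) = 11. Nearest: A = (3, 9, 9) with distance 6.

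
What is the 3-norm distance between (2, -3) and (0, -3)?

(Σ|x_i - y_i|^3)^(1/3) = (|2 - 0|^3 + |-3 - (-3)|^3)^(1/3)
= (2^3 + 0^3)^(1/3) = (8 + 0)^(1/3) = (8)^(1/3) = 2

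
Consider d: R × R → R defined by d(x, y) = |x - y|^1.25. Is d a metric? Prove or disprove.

No. d(x,y) = |x-y|^1.25 fails the triangle inequality since p = 1.25 > 1. Counterexample: x = -4, y = 7, z = 12. d(x,z) = |-4 - 12|^1.25 = 16^1.25 = 32, but d(x,y) + d(y,z) = 11^1.25 + 5^1.25 ≈ 20.0328 + 7.4767 = 27.5095. Since 32 > 27.5095, the triangle inequality is violated.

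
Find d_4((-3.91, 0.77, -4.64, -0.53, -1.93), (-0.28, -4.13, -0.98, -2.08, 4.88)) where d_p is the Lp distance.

(Σ|x_i - y_i|^4)^(1/4) = (|-3.91 - (-0.28)|^4 + |0.77 - (-4.13)|^4 + |-4.64 - (-0.98)|^4 + |-0.53 - (-2.08)|^4 + |-1.93 - 4.88|^4)^(1/4)
= (3.63^4 + 4.9^4 + 3.66^4 + 1.55^4 + 6.81^4)^(1/4) ≈ (173.6307 + 576.4801 + 179.4421 + 5.772 + 2150.7427)^(1/4) = (3086.0676)^(1/4) ≈ 7.4533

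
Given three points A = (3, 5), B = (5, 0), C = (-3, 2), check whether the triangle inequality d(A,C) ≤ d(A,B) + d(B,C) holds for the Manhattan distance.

d(A,B) = 2 + 5 = 7, d(B,C) = 8 + 2 = 10, d(A,C) = 6 + 3 = 9.
d(A,C) = 9 ≤ 7 + 10 = 17. Triangle inequality is satisfied.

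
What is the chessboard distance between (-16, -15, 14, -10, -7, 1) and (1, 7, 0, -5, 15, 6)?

max(|x_i - y_i|) = max(|-16 - 1|, |-15 - 7|, |14 - 0|, |-10 - (-5)|, |-7 - 15|, |1 - 6|) = max(17, 22, 14, 5, 22, 5) = 22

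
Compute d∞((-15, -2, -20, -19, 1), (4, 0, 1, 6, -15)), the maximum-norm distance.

max(|x_i - y_i|) = max(|-15 - 4|, |-2 - 0|, |-20 - 1|, |-19 - 6|, |1 - (-15)|) = max(19, 2, 21, 25, 16) = 25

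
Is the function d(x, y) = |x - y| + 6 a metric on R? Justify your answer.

No. d fails identity of indiscernibles (specifically d(x,x) = 0): d(-4, -4) = |-4 - (-4)| + 6 = 0 + 6 = 6 ≠ 0.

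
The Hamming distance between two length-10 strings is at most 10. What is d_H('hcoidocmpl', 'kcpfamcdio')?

Differing positions: 1, 3, 4, 5, 6, 8, 9, 10. Hamming distance = 8. The maximum possible Hamming distance for length-10 strings is 10, so d_H/10 = 8/10 = 0.8.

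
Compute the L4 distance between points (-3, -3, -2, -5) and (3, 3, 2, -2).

(Σ|x_i - y_i|^4)^(1/4) = (|-3 - 3|^4 + |-3 - 3|^4 + |-2 - 2|^4 + |-5 - (-2)|^4)^(1/4)
= (6^4 + 6^4 + 4^4 + 3^4)^(1/4) = (1296 + 1296 + 256 + 81)^(1/4) = (2929)^(1/4) ≈ 7.3566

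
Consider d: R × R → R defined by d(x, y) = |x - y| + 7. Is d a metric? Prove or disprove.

No. d fails identity of indiscernibles (specifically d(x,x) = 0): d(-4, -4) = |-4 - (-4)| + 7 = 0 + 7 = 7 ≠ 0.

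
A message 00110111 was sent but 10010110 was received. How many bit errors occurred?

Differing positions: 1, 3, 8. Hamming distance = 3.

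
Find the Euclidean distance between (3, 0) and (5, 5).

√(Σ(x_i - y_i)²) = √((3 - 5)² + (0 - 5)²)
= √((-2)² + (-5)²) = √(4 + 25) = √29 ≈ 5.3852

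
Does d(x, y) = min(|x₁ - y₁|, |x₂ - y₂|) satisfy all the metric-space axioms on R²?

No. d fails identity of indiscernibles: take x = (5, 0) and y = (5, 3). Then d(x,y) = min(|5 - 5|, |0 - 3|) = min(0, 3) = 0, yet x ≠ y.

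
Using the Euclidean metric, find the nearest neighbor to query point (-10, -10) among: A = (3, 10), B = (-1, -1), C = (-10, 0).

Distances: d(A) ≈ 23.8537, d(B) ≈ 12.7279, d(C) = 10. Nearest: C = (-10, 0) with distance 10.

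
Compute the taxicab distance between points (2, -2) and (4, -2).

Σ|x_i - y_i| = |2 - 4| + |-2 - (-2)| = 2 + 0 = 2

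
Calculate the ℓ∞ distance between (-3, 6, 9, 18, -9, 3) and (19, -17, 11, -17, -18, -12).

max(|x_i - y_i|) = max(|-3 - 19|, |6 - (-17)|, |9 - 11|, |18 - (-17)|, |-9 - (-18)|, |3 - (-12)|) = max(22, 23, 2, 35, 9, 15) = 35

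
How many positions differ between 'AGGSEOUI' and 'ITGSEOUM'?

Differing positions: 1, 2, 8. Hamming distance = 3.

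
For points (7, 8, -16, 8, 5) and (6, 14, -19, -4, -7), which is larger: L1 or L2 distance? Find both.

L1 = |7 - 6| + |8 - 14| + |-16 - (-19)| + |8 - (-4)| + |5 - (-7)| = 1 + 6 + 3 + 12 + 12 = 34
L2 = √(1² + 6² + 3² + 12² + 12²) = √334 ≈ 18.2757
L1 ≥ L2 always (equality iff movement is along one axis); L1 > L2 here.
Ratio L1/L2 = 34/√334 ≈ 1.8604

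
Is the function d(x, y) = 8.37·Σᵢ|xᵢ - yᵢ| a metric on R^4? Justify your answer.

Yes. The L1 (Manhattan) norm induces a metric on R^4, and multiplying a metric by a positive constant 8.37 > 0 preserves all four axioms: non-negativity (8.37·||x-y|| ≥ 0), identity (8.37·||x-y|| = 0 ⟺ ||x-y|| = 0 ⟺ x = y), symmetry (||x-y|| = ||y-x||), and the triangle inequality (8.37·||x-z|| ≤ 8.37·||x-y|| + 8.37·||y-z||). So d is a metric.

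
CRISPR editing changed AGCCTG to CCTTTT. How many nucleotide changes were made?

Differing positions: 1, 2, 3, 4, 6. Hamming distance = 5.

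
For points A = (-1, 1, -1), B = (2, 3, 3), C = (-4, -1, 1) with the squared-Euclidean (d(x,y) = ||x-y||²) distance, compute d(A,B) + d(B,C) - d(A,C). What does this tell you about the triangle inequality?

d(A,B) = 3² + 2² + 4² = 29, d(B,C) = 6² + 4² + 2² = 56, d(A,C) = 3² + 2² + 2² = 17.
d(A,B) + d(B,C) - d(A,C) = 29 + 56 - 17 = 85 - 17 = 68. This is ≥ 0, so the triangle inequality holds for these points.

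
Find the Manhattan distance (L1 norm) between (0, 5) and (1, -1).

Σ|x_i - y_i| = |0 - 1| + |5 - (-1)| = 1 + 6 = 7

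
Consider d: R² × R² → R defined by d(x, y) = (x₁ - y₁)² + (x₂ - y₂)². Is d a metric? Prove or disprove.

No. The squared Euclidean distance fails the triangle inequality. Counterexample: x = (0, 0), y = (5, 3), z = (10, 6). d(x,z) = 10² + 6² = 136, but d(x,y) + d(y,z) = (5² + 3²) + (5² + 3²) = 34 + 34 = 68. Since 136 > 68, the triangle inequality is violated. (Note: √d, the ordinary Euclidean distance, IS a metric.)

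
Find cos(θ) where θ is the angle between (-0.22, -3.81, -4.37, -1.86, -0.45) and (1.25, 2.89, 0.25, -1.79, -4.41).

With u = (-0.22, -3.81, -4.37, -1.86, -0.45), v = (1.25, 2.89, 0.25, -1.79, -4.41):
u·v = (-0.22)·1.25 + (-3.81)·2.89 + (-4.37)·0.25 + (-1.86)·(-1.79) + (-0.45)·(-4.41) = (-0.275) + (-11.0109) + (-1.0925) + 3.3294 + 1.9845 = -7.0645.
|u| = √((-0.22)² + (-3.81)² + (-4.37)² + (-1.86)² + (-0.45)²) = √(0.0484 + 14.5161 + 19.0969 + 3.4596 + 0.2025) = √37.3235, |v| = √(1.25² + 2.89² + 0.25² + (-1.79)² + (-4.41)²) = √(1.5625 + 8.3521 + 0.0625 + 3.2041 + 19.4481) = √32.6293.
cos θ = (u·v)/(|u||v|) = -7.0645/(√37.3235·√32.6293) ≈ -0.2024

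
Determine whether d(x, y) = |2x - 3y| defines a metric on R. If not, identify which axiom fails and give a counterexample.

No. d fails symmetry: d(3, 8) = |2·3 - 3·8| = |-18| = 18, but d(8, 3) = |2·8 - 3·3| = |7| = 7. Since 18 ≠ 7, d(x,y) ≠ d(y,x) in general.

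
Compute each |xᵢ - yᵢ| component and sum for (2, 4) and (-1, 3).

Σ|x_i - y_i| = |2 - (-1)| + |4 - 3| = 3 + 1 = 4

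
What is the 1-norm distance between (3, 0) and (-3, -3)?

Σ|x_i - y_i| = |3 - (-3)| + |0 - (-3)| = 6 + 3 = 9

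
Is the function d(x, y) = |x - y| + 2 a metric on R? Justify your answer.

No. d fails identity of indiscernibles (specifically d(x,x) = 0): d(6, 6) = |6 - 6| + 2 = 0 + 2 = 2 ≠ 0.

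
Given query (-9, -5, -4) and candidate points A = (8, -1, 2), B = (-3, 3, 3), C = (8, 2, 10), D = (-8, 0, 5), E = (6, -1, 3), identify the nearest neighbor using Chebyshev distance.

Distances: d(A) = 17, d(B) = 8, d(C) = 17, d(D) = 9, d(E) = 15. Nearest: B = (-3, 3, 3) with distance 8.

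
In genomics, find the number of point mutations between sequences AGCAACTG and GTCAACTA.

Differing positions: 1, 2, 8. Hamming distance = 3.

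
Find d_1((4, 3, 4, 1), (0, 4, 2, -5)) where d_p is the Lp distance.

Σ|x_i - y_i| = |4 - 0| + |3 - 4| + |4 - 2| + |1 - (-5)| = 4 + 1 + 2 + 6 = 13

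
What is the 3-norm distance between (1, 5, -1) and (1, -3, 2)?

(Σ|x_i - y_i|^3)^(1/3) = (|1 - 1|^3 + |5 - (-3)|^3 + |-1 - 2|^3)^(1/3)
= (0^3 + 8^3 + 3^3)^(1/3) = (0 + 512 + 27)^(1/3) = (539)^(1/3) ≈ 8.1382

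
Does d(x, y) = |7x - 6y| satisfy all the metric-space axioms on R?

No. d fails symmetry: d(5, 6) = |7·5 - 6·6| = |-1| = 1, but d(6, 5) = |7·6 - 6·5| = |12| = 12. Since 1 ≠ 12, d(x,y) ≠ d(y,x) in general.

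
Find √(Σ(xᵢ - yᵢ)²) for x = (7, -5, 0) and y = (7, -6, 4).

√(Σ(x_i - y_i)²) = √((7 - 7)² + (-5 - (-6))² + (0 - 4)²)
= √(0² + 1² + (-4)²) = √(0 + 1 + 16) = √17 ≈ 4.1231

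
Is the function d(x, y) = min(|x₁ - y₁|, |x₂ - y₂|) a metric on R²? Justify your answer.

No. d fails identity of indiscernibles: take x = (-1, 0) and y = (-1, 8). Then d(x,y) = min(|-1 - (-1)|, |0 - 8|) = min(0, 8) = 0, yet x ≠ y.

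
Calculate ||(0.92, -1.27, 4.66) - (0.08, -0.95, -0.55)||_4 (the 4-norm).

(Σ|x_i - y_i|^4)^(1/4) = (|0.92 - 0.08|^4 + |-1.27 - (-0.95)|^4 + |4.66 - (-0.55)|^4)^(1/4)
= (0.84^4 + 0.32^4 + 5.21^4)^(1/4) ≈ (0.4979 + 0.0105 + 736.8022)^(1/4) = (737.3106)^(1/4) ≈ 5.2109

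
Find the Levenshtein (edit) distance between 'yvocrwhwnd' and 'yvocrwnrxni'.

Let D[i][j] be the edit distance between the first i characters of 'yvocrwhwnd' and the first j characters of 'yvocrwnrxni', with D[i][0] = i, D[0][j] = j, and D[i][j] = D[i-1][j-1] if the characters match, else 1 + min(D[i-1][j], D[i][j-1], D[i-1][j-1]). Filling the table (rows: prefixes of 'yvocrwhwnd', columns: prefixes of 'yvocrwnrxni'):
     ε  y  v  o  c  r  w  n  r  x  n  i
  ε  0  1  2  3  4  5  6  7  8  9 10 11
  y  1  0  1  2  3  4  5  6  7  8  9 10
  v  2  1  0  1  2  3  4  5  6  7  8  9
  o  3  2  1  0  1  2  3  4  5  6  7  8
  c  4  3  2  1  0  1  2  3  4  5  6  7
  r  5  4  3  2  1  0  1  2  3  4  5  6
  w  6  5  4  3  2  1  0  1  2  3  4  5
  h  7  6  5  4  3  2  1  1  2  3  4  5
  w  8  7  6  5  4  3  2  2  2  3  4  5
  n  9  8  7  6  5  4  3  2  3  3  3  4
  d 10  9  8  7  6  5  4  3  3  4  4  4
The bottom-right entry gives D[10][11] = 4, so no sequence of fewer than 4 edits works. Backtracking through the table gives one optimal edit sequence (4 edits):
  yvocrwhwnd → yvocrwnhwnd (ins n @7)
  yvocrwnhwnd → yvocrwnrwnd (sub h→r @8)
  yvocrwnrwnd → yvocrwnrxnd (sub w→x @9)
  yvocrwnrxnd → yvocrwnrxni (sub d→i @11)
Edit distance = 4.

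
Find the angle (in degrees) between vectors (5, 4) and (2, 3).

With u = (5, 4), v = (2, 3):
u·v = 5·2 + 4·3 = 10 + 12 = 22.
|u| = √(5² + 4²) = √41, |v| = √(2² + 3²) = √13, so |u||v| = √(41·13) = √533.
cos θ = (u·v)/(|u||v|) = 22/√533 ≈ 0.952926
θ = arccos(0.952926) ≈ 17.65°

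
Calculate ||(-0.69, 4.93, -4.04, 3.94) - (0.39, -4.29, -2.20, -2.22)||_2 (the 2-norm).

(Σ|x_i - y_i|^2)^(1/2) = (|-0.69 - 0.39|^2 + |4.93 - (-4.29)|^2 + |-4.04 - (-2.2)|^2 + |3.94 - (-2.22)|^2)^(1/2)
= (1.08^2 + 9.22^2 + 1.84^2 + 6.16^2)^(1/2) = (1.1664 + 85.0084 + 3.3856 + 37.9456)^(1/2) = (127.506)^(1/2) ≈ 11.2919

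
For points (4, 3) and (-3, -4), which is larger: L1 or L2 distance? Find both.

L1 = |4 - (-3)| + |3 - (-4)| = 7 + 7 = 14
L2 = √(7² + 7²) = √98 ≈ 9.8995
L1 ≥ L2 always (equality iff movement is along one axis); L1 > L2 here.
Ratio L1/L2 = 14/√98 ≈ 1.4142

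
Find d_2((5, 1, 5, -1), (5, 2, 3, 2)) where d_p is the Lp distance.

(Σ|x_i - y_i|^2)^(1/2) = (|5 - 5|^2 + |1 - 2|^2 + |5 - 3|^2 + |-1 - 2|^2)^(1/2)
= (0^2 + 1^2 + 2^2 + 3^2)^(1/2) = (0 + 1 + 4 + 9)^(1/2) = (14)^(1/2) ≈ 3.7417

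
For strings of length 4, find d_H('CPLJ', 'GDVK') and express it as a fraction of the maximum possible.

Differing positions: 1, 2, 3, 4. Hamming distance = 4. The maximum possible Hamming distance for length-4 strings is 4, so d_H/4 = 4/4 = 1.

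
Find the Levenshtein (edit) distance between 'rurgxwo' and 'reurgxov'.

Let D[i][j] be the edit distance between the first i characters of 'rurgxwo' and the first j characters of 'reurgxov', with D[i][0] = i, D[0][j] = j, and D[i][j] = D[i-1][j-1] if the characters match, else 1 + min(D[i-1][j], D[i][j-1], D[i-1][j-1]). Filling the table (rows: prefixes of 'rurgxwo', columns: prefixes of 'reurgxov'):
     ε  r  e  u  r  g  x  o  v
  ε  0  1  2  3  4  5  6  7  8
  r  1  0  1  2  3  4  5  6  7
  u  2  1  1  1  2  3  4  5  6
  r  3  2  2  2  1  2  3  4  5
  g  4  3  3  3  2  1  2  3  4
  x  5  4  4  4  3  2  1  2  3
  w  6  5  5  5  4  3  2  2  3
  o  7  6  6  6  5  4  3  2  3
The bottom-right entry gives D[7][8] = 3, so no sequence of fewer than 3 edits works. Backtracking through the table gives one optimal edit sequence (3 edits):
  rurgxwo → reurgxwo (ins e @2)
  reurgxwo → reurgxoo (sub w→o @7)
  reurgxoo → reurgxov (sub o→v @8)
Edit distance = 3.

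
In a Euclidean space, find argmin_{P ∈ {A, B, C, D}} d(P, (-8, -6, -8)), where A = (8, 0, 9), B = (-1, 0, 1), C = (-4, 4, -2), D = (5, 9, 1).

Distances: d(A) ≈ 24.1039, d(B) ≈ 12.8841, d(C) ≈ 12.3288, d(D) ≈ 21.7945. Nearest: C = (-4, 4, -2) with distance 12.3288.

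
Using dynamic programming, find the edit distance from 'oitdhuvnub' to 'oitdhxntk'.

Let D[i][j] be the edit distance between the first i characters of 'oitdhuvnub' and the first j characters of 'oitdhxntk', with D[i][0] = i, D[0][j] = j, and D[i][j] = D[i-1][j-1] if the characters match, else 1 + min(D[i-1][j], D[i][j-1], D[i-1][j-1]). Filling the table (rows: prefixes of 'oitdhuvnub', columns: prefixes of 'oitdhxntk'):
     ε  o  i  t  d  h  x  n  t  k
  ε  0  1  2  3  4  5  6  7  8  9
  o  1  0  1  2  3  4  5  6  7  8
  i  2  1  0  1  2  3  4  5  6  7
  t  3  2  1  0  1  2  3  4  5  6
  d  4  3  2  1  0  1  2  3  4  5
  h  5  4  3  2  1  0  1  2  3  4
  u  6  5  4  3  2  1  1  2  3  4
  v  7  6  5  4  3  2  2  2  3  4
  n  8  7  6  5  4  3  3  2  3  4
  u  9  8  7  6  5  4  4  3  3  4
  b 10  9  8  7  6  5  5  4  4  4
The bottom-right entry gives D[10][9] = 4, so no sequence of fewer than 4 edits works. Backtracking through the table gives one optimal edit sequence (4 edits):
  oitdhuvnub → oitdhvnub (del u @6)
  oitdhvnub → oitdhxnub (sub v→x @6)
  oitdhxnub → oitdhxntb (sub u→t @8)
  oitdhxntb → oitdhxntk (sub b→k @9)
Edit distance = 4.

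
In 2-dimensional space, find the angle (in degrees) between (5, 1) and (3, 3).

With u = (5, 1), v = (3, 3):
u·v = 5·3 + 1·3 = 15 + 3 = 18.
|u| = √(5² + 1²) = √26, |v| = √(3² + 3²) = √18, so |u||v| = √(26·18) = √468.
cos θ = (u·v)/(|u||v|) = 18/√468 ≈ 0.83205
θ = arccos(0.83205) ≈ 33.69°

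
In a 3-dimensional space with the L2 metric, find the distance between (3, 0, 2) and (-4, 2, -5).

(Σ|x_i - y_i|^2)^(1/2) = (|3 - (-4)|^2 + |0 - 2|^2 + |2 - (-5)|^2)^(1/2)
= (7^2 + 2^2 + 7^2)^(1/2) = (49 + 4 + 49)^(1/2) = (102)^(1/2) ≈ 10.0995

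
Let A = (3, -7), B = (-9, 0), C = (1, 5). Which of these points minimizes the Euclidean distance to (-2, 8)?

Distances: d(A) ≈ 15.8114, d(B) ≈ 10.6301, d(C) ≈ 4.2426. Nearest: C = (1, 5) with distance 4.2426.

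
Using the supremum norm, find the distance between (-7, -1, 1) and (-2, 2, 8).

max(|x_i - y_i|) = max(|-7 - (-2)|, |-1 - 2|, |1 - 8|) = max(5, 3, 7) = 7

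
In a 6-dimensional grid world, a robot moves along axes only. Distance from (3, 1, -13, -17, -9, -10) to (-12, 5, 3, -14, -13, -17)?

Σ|x_i - y_i| = |3 - (-12)| + |1 - 5| + |-13 - 3| + |-17 - (-14)| + |-9 - (-13)| + |-10 - (-17)| = 15 + 4 + 16 + 3 + 4 + 7 = 49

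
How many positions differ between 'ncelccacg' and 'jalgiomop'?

Differing positions: 1, 2, 3, 4, 5, 6, 7, 8, 9. Hamming distance = 9.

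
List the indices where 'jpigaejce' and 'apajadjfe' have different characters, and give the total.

Differing positions: 1, 3, 4, 6, 8. Hamming distance = 5.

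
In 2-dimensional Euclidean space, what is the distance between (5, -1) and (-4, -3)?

√(Σ(x_i - y_i)²) = √((5 - (-4))² + (-1 - (-3))²)
= √(9² + 2²) = √(81 + 4) = √85 ≈ 9.2195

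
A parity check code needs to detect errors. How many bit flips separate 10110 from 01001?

Differing positions: 1, 2, 3, 4, 5. Hamming distance = 5.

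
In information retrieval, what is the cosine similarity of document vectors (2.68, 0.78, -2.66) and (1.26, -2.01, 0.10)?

With u = (2.68, 0.78, -2.66), v = (1.26, -2.01, 0.10):
u·v = 2.68·1.26 + 0.78·(-2.01) + (-2.66)·0.1 = 3.3768 + (-1.5678) + (-0.266) = 1.543.
|u| = √(2.68² + 0.78² + (-2.66)²) = √(7.1824 + 0.6084 + 7.0756) = √14.8664, |v| = √(1.26² + (-2.01)² + 0.1²) = √(1.5876 + 4.0401 + 0.01) = √5.6377.
cos θ = (u·v)/(|u||v|) = 1.543/(√14.8664·√5.6377) ≈ 0.1685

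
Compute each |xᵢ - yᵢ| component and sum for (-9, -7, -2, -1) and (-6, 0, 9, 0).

Σ|x_i - y_i| = |-9 - (-6)| + |-7 - 0| + |-2 - 9| + |-1 - 0| = 3 + 7 + 11 + 1 = 22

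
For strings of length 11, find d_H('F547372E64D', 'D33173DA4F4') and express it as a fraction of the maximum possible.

Differing positions: 1, 2, 3, 4, 5, 6, 7, 8, 9, 10, 11. Hamming distance = 11. The maximum possible Hamming distance for length-11 strings is 11, so d_H/11 = 11/11 = 1.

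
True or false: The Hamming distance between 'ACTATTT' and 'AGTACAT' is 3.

Differing positions: 2, 5, 6. Hamming distance = 3, so the claim is true.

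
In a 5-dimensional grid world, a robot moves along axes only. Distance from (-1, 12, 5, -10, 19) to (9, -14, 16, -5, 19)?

Σ|x_i - y_i| = |-1 - 9| + |12 - (-14)| + |5 - 16| + |-10 - (-5)| + |19 - 19| = 10 + 26 + 11 + 5 + 0 = 52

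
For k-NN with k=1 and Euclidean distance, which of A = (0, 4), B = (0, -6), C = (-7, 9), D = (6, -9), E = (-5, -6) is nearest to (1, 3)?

Distances: d(A) ≈ 1.4142, d(B) ≈ 9.0554, d(C) = 10, d(D) = 13, d(E) ≈ 10.8167. Nearest: A = (0, 4) with distance 1.4142.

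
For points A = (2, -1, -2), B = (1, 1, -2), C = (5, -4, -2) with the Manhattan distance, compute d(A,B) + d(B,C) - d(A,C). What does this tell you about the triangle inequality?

d(A,B) = 1 + 2 + 0 = 3, d(B,C) = 4 + 5 + 0 = 9, d(A,C) = 3 + 3 + 0 = 6.
d(A,B) + d(B,C) - d(A,C) = 3 + 9 - 6 = 12 - 6 = 6. This is ≥ 0, so the triangle inequality holds for these points.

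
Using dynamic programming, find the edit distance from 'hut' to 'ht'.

Let D[i][j] be the edit distance between the first i characters of 'hut' and the first j characters of 'ht', with D[i][0] = i, D[0][j] = j, and D[i][j] = D[i-1][j-1] if the characters match, else 1 + min(D[i-1][j], D[i][j-1], D[i-1][j-1]). Filling the table (rows: prefixes of 'hut', columns: prefixes of 'ht'):
     ε  h  t
  ε  0  1  2
  h  1  0  1
  u  2  1  1
  t  3  2  1
The bottom-right entry gives D[3][2] = 1, so no sequence of fewer than 1 edit works. Backtracking through the table gives one optimal edit sequence (1 edit):
  hut → ht (del u @2)
Edit distance = 1.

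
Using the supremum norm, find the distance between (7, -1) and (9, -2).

max(|x_i - y_i|) = max(|7 - 9|, |-1 - (-2)|) = max(2, 1) = 2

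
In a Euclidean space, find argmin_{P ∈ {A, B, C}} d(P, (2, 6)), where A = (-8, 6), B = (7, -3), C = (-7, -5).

Distances: d(A) = 10, d(B) ≈ 10.2956, d(C) ≈ 14.2127. Nearest: A = (-8, 6) with distance 10.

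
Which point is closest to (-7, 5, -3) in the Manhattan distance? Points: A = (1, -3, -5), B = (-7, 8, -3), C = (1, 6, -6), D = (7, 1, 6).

Distances: d(A) = 18, d(B) = 3, d(C) = 12, d(D) = 27. Nearest: B = (-7, 8, -3) with distance 3.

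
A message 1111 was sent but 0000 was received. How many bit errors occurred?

Differing positions: 1, 2, 3, 4. Hamming distance = 4.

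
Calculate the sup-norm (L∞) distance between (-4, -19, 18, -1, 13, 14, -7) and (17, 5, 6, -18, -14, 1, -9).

max(|x_i - y_i|) = max(|-4 - 17|, |-19 - 5|, |18 - 6|, |-1 - (-18)|, |13 - (-14)|, |14 - 1|, |-7 - (-9)|) = max(21, 24, 12, 17, 27, 13, 2) = 27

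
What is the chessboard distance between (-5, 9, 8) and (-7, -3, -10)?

max(|x_i - y_i|) = max(|-5 - (-7)|, |9 - (-3)|, |8 - (-10)|) = max(2, 12, 18) = 18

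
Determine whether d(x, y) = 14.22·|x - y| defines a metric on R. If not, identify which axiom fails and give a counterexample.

Yes. Since |x - y| is a metric on R and 14.22 > 0, the positive scalar multiple 14.22·|x - y| is also a metric: scaling by a positive constant preserves non-negativity, identity (d=0 ⟺ |x-y|=0 ⟺ x=y), symmetry, and the triangle inequality.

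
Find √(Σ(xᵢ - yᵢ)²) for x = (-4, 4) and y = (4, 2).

√(Σ(x_i - y_i)²) = √((-4 - 4)² + (4 - 2)²)
= √((-8)² + 2²) = √(64 + 4) = √68 ≈ 8.2462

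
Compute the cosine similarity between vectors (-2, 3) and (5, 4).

With u = (-2, 3), v = (5, 4):
u·v = (-2)·5 + 3·4 = (-10) + 12 = 2.
|u| = √((-2)² + 3²) = √13, |v| = √(5² + 4²) = √41, so |u||v| = √(13·41) = √533.
cos θ = (u·v)/(|u||v|) = 2/√533 ≈ 0.0866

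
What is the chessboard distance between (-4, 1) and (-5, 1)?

max(|x_i - y_i|) = max(|-4 - (-5)|, |1 - 1|) = max(1, 0) = 1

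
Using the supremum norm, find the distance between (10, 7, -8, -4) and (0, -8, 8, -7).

max(|x_i - y_i|) = max(|10 - 0|, |7 - (-8)|, |-8 - 8|, |-4 - (-7)|) = max(10, 15, 16, 3) = 16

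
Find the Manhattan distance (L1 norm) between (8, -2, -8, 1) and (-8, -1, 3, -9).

Σ|x_i - y_i| = |8 - (-8)| + |-2 - (-1)| + |-8 - 3| + |1 - (-9)| = 16 + 1 + 11 + 10 = 38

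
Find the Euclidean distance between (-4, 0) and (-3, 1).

√(Σ(x_i - y_i)²) = √((-4 - (-3))² + (0 - 1)²)
= √((-1)² + (-1)²) = √(1 + 1) = √2 ≈ 1.4142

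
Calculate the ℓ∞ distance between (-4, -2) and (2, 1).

max(|x_i - y_i|) = max(|-4 - 2|, |-2 - 1|) = max(6, 3) = 6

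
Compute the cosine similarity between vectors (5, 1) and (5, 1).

With u = (5, 1), v = (5, 1):
u·v = 5·5 + 1·1 = 25 + 1 = 26.
|u| = √(5² + 1²) = √26, |v| = √(5² + 1²) = √26, so |u||v| = √(26·26) = √676 = 26.
cos θ = (u·v)/(|u||v|) = 26/26 = 1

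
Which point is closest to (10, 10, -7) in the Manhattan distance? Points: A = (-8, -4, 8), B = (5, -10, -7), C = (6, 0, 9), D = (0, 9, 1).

Distances: d(A) = 47, d(B) = 25, d(C) = 30, d(D) = 19. Nearest: D = (0, 9, 1) with distance 19.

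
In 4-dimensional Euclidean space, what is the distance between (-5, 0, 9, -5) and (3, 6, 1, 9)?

√(Σ(x_i - y_i)²) = √((-5 - 3)² + (0 - 6)² + (9 - 1)² + (-5 - 9)²)
= √((-8)² + (-6)² + 8² + (-14)²) = √(64 + 36 + 64 + 196) = √360 ≈ 18.9737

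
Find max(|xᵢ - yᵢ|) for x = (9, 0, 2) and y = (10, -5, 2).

max(|x_i - y_i|) = max(|9 - 10|, |0 - (-5)|, |2 - 2|) = max(1, 5, 0) = 5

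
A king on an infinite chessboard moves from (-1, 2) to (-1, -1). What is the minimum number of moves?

max(|x_i - y_i|) = max(|-1 - (-1)|, |2 - (-1)|) = max(0, 3) = 3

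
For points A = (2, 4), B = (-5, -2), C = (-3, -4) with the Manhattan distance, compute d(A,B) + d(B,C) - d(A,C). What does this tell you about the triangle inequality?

d(A,B) = 7 + 6 = 13, d(B,C) = 2 + 2 = 4, d(A,C) = 5 + 8 = 13.
d(A,B) + d(B,C) - d(A,C) = 13 + 4 - 13 = 17 - 13 = 4. This is ≥ 0, so the triangle inequality holds for these points.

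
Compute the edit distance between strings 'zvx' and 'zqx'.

Let D[i][j] be the edit distance between the first i characters of 'zvx' and the first j characters of 'zqx', with D[i][0] = i, D[0][j] = j, and D[i][j] = D[i-1][j-1] if the characters match, else 1 + min(D[i-1][j], D[i][j-1], D[i-1][j-1]). Filling the table (rows: prefixes of 'zvx', columns: prefixes of 'zqx'):
     ε  z  q  x
  ε  0  1  2  3
  z  1  0  1  2
  v  2  1  1  2
  x  3  2  2  1
The bottom-right entry gives D[3][3] = 1, so no sequence of fewer than 1 edit works. Backtracking through the table gives one optimal edit sequence (1 edit):
  zvx → zqx (sub v→q @2)
Edit distance = 1.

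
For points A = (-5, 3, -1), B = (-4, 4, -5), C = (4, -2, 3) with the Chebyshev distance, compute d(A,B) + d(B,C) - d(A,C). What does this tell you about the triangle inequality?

d(A,B) = max(1, 1, 4) = 4, d(B,C) = max(8, 6, 8) = 8, d(A,C) = max(9, 5, 4) = 9.
d(A,B) + d(B,C) - d(A,C) = 4 + 8 - 9 = 12 - 9 = 3. This is ≥ 0, so the triangle inequality holds for these points.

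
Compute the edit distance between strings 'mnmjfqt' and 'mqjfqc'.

Let D[i][j] be the edit distance between the first i characters of 'mnmjfqt' and the first j characters of 'mqjfqc', with D[i][0] = i, D[0][j] = j, and D[i][j] = D[i-1][j-1] if the characters match, else 1 + min(D[i-1][j], D[i][j-1], D[i-1][j-1]). Filling the table (rows: prefixes of 'mnmjfqt', columns: prefixes of 'mqjfqc'):
     ε  m  q  j  f  q  c
  ε  0  1  2  3  4  5  6
  m  1  0  1  2  3  4  5
  n  2  1  1  2  3  4  5
  m  3  2  2  2  3  4  5
  j  4  3  3  2  3  4  5
  f  5  4  4  3  2  3  4
  q  6  5  4  4  3  2  3
  t  7  6  5  5  4  3  3
The bottom-right entry gives D[7][6] = 3, so no sequence of fewer than 3 edits works. Backtracking through the table gives one optimal edit sequence (3 edits):
  mnmjfqt → mmjfqt (del n @2)
  mmjfqt → mqjfqt (sub m→q @2)
  mqjfqt → mqjfqc (sub t→c @6)
Edit distance = 3.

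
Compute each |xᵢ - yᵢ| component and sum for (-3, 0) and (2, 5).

Σ|x_i - y_i| = |-3 - 2| + |0 - 5| = 5 + 5 = 10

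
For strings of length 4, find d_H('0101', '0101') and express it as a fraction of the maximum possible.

Differing positions: none. Hamming distance = 0. The maximum possible Hamming distance for length-4 strings is 4, so d_H/4 = 0/4 = 0.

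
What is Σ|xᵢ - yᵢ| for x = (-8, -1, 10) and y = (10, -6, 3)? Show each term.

Σ|x_i - y_i| = |-8 - 10| + |-1 - (-6)| + |10 - 3| = 18 + 5 + 7 = 30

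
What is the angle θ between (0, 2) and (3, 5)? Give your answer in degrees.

With u = (0, 2), v = (3, 5):
u·v = 0·3 + 2·5 = 0 + 10 = 10.
|u| = √(0² + 2²) = √4, |v| = √(3² + 5²) = √34, so |u||v| = √(4·34) = √136.
cos θ = (u·v)/(|u||v|) = 10/√136 ≈ 0.857493
θ = arccos(0.857493) ≈ 30.96°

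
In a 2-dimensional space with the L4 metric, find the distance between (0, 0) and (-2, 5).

(Σ|x_i - y_i|^4)^(1/4) = (|0 - (-2)|^4 + |0 - 5|^4)^(1/4)
= (2^4 + 5^4)^(1/4) = (16 + 625)^(1/4) = (641)^(1/4) ≈ 5.0317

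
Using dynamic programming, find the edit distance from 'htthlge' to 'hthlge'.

Let D[i][j] be the edit distance between the first i characters of 'htthlge' and the first j characters of 'hthlge', with D[i][0] = i, D[0][j] = j, and D[i][j] = D[i-1][j-1] if the characters match, else 1 + min(D[i-1][j], D[i][j-1], D[i-1][j-1]). Filling the table (rows: prefixes of 'htthlge', columns: prefixes of 'hthlge'):
     ε  h  t  h  l  g  e
  ε  0  1  2  3  4  5  6
  h  1  0  1  2  3  4  5
  t  2  1  0  1  2  3  4
  t  3  2  1  1  2  3  4
  h  4  3  2  1  2  3  4
  l  5  4  3  2  1  2  3
  g  6  5  4  3  2  1  2
  e  7  6  5  4  3  2  1
The bottom-right entry gives D[7][6] = 1, so no sequence of fewer than 1 edit works. Backtracking through the table gives one optimal edit sequence (1 edit):
  htthlge → hthlge (del t @2)
Edit distance = 1.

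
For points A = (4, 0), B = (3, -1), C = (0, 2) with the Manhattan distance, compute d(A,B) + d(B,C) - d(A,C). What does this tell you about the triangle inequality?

d(A,B) = 1 + 1 = 2, d(B,C) = 3 + 3 = 6, d(A,C) = 4 + 2 = 6.
d(A,B) + d(B,C) - d(A,C) = 2 + 6 - 6 = 8 - 6 = 2. This is ≥ 0, so the triangle inequality holds for these points.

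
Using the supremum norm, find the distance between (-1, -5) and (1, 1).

max(|x_i - y_i|) = max(|-1 - 1|, |-5 - 1|) = max(2, 6) = 6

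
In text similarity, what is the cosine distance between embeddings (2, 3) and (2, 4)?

With u = (2, 3), v = (2, 4):
u·v = 2·2 + 3·4 = 4 + 12 = 16.
|u| = √(2² + 3²) = √13, |v| = √(2² + 4²) = √20, so |u||v| = √(13·20) = √260.
cos θ = (u·v)/(|u||v|) = 16/√260 ≈ 0.9923
Cosine distance = 1 - cos θ ≈ 1 - 0.9923 = 0.0077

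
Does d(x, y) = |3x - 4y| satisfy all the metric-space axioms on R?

No. d fails symmetry: d(8, 9) = |3·8 - 4·9| = |-12| = 12, but d(9, 8) = |3·9 - 4·8| = |-5| = 5. Since 12 ≠ 5, d(x,y) ≠ d(y,x) in general.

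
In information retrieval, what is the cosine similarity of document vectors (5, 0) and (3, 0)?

With u = (5, 0), v = (3, 0):
u·v = 5·3 + 0·0 = 15 + 0 = 15.
|u| = √(5² + 0²) = √25, |v| = √(3² + 0²) = √9, so |u||v| = √(25·9) = √225 = 15.
cos θ = (u·v)/(|u||v|) = 15/15 = 1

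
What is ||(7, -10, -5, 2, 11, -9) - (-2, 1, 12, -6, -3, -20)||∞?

max(|x_i - y_i|) = max(|7 - (-2)|, |-10 - 1|, |-5 - 12|, |2 - (-6)|, |11 - (-3)|, |-9 - (-20)|) = max(9, 11, 17, 8, 14, 11) = 17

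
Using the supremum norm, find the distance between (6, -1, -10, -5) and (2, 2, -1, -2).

max(|x_i - y_i|) = max(|6 - 2|, |-1 - 2|, |-10 - (-1)|, |-5 - (-2)|) = max(4, 3, 9, 3) = 9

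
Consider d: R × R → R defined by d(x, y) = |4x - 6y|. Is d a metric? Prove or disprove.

No. d fails symmetry: d(9, 6) = |4·9 - 6·6| = |0| = 0, but d(6, 9) = |4·6 - 6·9| = |-30| = 30. Since 0 ≠ 30, d(x,y) ≠ d(y,x) in general.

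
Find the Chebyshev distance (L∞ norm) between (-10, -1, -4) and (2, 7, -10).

max(|x_i - y_i|) = max(|-10 - 2|, |-1 - 7|, |-4 - (-10)|) = max(12, 8, 6) = 12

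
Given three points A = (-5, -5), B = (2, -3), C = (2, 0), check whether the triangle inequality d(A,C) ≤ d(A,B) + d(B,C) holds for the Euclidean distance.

d(A,B) = √(7² + 2²) = √53 ≈ 7.2801, d(B,C) = √(0² + 3²) = √9 = 3, d(A,C) = √(7² + 5²) = √74 ≈ 8.6023.
d(A,C) ≈ 8.6023 ≤ 7.2801 + 3 = 10.2801. Triangle inequality is satisfied.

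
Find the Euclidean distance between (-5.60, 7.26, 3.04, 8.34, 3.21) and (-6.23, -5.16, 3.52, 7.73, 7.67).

√(Σ(x_i - y_i)²) = √((-5.6 - (-6.23))² + (7.26 - (-5.16))² + (3.04 - 3.52)² + (8.34 - 7.73)² + (3.21 - 7.67)²)
= √(0.63² + 12.42² + (-0.48)² + 0.61² + (-4.46)²) = √(0.3969 + 154.2564 + 0.2304 + 0.3721 + 19.8916) = √175.1474 ≈ 13.2343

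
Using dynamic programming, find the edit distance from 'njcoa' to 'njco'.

Let D[i][j] be the edit distance between the first i characters of 'njcoa' and the first j characters of 'njco', with D[i][0] = i, D[0][j] = j, and D[i][j] = D[i-1][j-1] if the characters match, else 1 + min(D[i-1][j], D[i][j-1], D[i-1][j-1]). Filling the table (rows: prefixes of 'njcoa', columns: prefixes of 'njco'):
     ε  n  j  c  o
  ε  0  1  2  3  4
  n  1  0  1  2  3
  j  2  1  0  1  2
  c  3  2  1  0  1
  o  4  3  2  1  0
  a  5  4  3  2  1
The bottom-right entry gives D[5][4] = 1, so no sequence of fewer than 1 edit works. Backtracking through the table gives one optimal edit sequence (1 edit):
  njcoa → njco (del a @5)
Edit distance = 1.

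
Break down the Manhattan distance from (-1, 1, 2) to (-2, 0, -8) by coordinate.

Σ|x_i - y_i| = |-1 - (-2)| + |1 - 0| + |2 - (-8)| = 1 + 1 + 10 = 12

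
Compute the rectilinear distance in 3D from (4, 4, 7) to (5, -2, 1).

Σ|x_i - y_i| = |4 - 5| + |4 - (-2)| + |7 - 1| = 1 + 6 + 6 = 13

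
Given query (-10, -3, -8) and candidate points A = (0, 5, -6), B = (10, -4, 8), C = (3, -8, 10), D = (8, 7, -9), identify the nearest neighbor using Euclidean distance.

Distances: d(A) ≈ 12.9615, d(B) ≈ 25.632, d(C) ≈ 22.7596, d(D) ≈ 20.6155. Nearest: A = (0, 5, -6) with distance 12.9615.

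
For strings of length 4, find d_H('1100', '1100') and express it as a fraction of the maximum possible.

Differing positions: none. Hamming distance = 0. The maximum possible Hamming distance for length-4 strings is 4, so d_H/4 = 0/4 = 0.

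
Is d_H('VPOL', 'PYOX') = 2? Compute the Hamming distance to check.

Differing positions: 1, 2, 4. Hamming distance = 3, so the claim that d_H = 2 is false.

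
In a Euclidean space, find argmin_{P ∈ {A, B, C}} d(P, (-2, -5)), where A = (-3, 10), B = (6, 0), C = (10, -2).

Distances: d(A) ≈ 15.0333, d(B) ≈ 9.434, d(C) ≈ 12.3693. Nearest: B = (6, 0) with distance 9.434.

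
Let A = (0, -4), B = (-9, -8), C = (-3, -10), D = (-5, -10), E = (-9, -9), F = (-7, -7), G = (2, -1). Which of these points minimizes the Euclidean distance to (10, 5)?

Distances: d(A) ≈ 13.4536, d(B) ≈ 23.0217, d(C) ≈ 19.8494, d(D) ≈ 21.2132, d(E) ≈ 23.6008, d(F) ≈ 20.8087, d(G) = 10. Nearest: G = (2, -1) with distance 10.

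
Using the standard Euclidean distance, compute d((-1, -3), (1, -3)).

(Σ|x_i - y_i|^2)^(1/2) = (|-1 - 1|^2 + |-3 - (-3)|^2)^(1/2)
= (2^2 + 0^2)^(1/2) = (4 + 0)^(1/2) = (4)^(1/2) = 2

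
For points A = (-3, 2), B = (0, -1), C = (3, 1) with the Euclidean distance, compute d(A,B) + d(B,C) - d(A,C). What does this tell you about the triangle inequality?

d(A,B) = √(3² + 3²) = √18 ≈ 4.2426, d(B,C) = √(3² + 2²) = √13 ≈ 3.6056, d(A,C) = √(6² + 1²) = √37 ≈ 6.0828.
d(A,B) + d(B,C) - d(A,C) = 4.2426 + 3.6056 - 6.0828 = 7.8482 - 6.0828 = 1.7654 (to 4 decimal places). This is ≥ 0, so the triangle inequality holds for these points.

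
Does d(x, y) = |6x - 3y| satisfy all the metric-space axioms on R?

No. d fails symmetry: d(6, 5) = |6·6 - 3·5| = |21| = 21, but d(5, 6) = |6·5 - 3·6| = |12| = 12. Since 21 ≠ 12, d(x,y) ≠ d(y,x) in general.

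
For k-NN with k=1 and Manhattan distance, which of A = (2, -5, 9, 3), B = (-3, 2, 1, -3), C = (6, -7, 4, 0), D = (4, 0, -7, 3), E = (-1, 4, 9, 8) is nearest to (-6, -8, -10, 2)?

Distances: d(A) = 31, d(B) = 29, d(C) = 29, d(D) = 22, d(E) = 42. Nearest: D = (4, 0, -7, 3) with distance 22.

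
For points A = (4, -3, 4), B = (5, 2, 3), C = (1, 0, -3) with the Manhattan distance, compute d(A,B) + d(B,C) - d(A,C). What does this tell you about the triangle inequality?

d(A,B) = 1 + 5 + 1 = 7, d(B,C) = 4 + 2 + 6 = 12, d(A,C) = 3 + 3 + 7 = 13.
d(A,B) + d(B,C) - d(A,C) = 7 + 12 - 13 = 19 - 13 = 6. This is ≥ 0, so the triangle inequality holds for these points.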